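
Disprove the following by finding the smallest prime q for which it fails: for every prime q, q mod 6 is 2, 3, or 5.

q = 7

q = 2: 2 mod 6 = 2.
q = 3: 3 mod 6 = 3.
q = 5: 5 mod 6 = 5.
q = 7: 7 mod 6 = 1 — not in {2, 3, 5}.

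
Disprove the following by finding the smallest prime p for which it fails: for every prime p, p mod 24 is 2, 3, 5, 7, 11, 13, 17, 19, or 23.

Check each prime p in order until the claim fails.
For p = 2, 3, 5, 7, …, 61, 67, 71 the conclusion holds.
p = 73: 73 mod 24 = 1 — not in {2, 3, 5, 7, 11, 13, 17, 19, 23}.
So p = 73 is the smallest counterexample.

p = 73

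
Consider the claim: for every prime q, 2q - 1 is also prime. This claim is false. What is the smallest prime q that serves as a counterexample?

Check each prime q in order until 2q - 1 is not prime.
q = 2: 2q - 1 = 3, prime.
q = 3: 2q - 1 = 5, prime.
q = 5: 2q - 1 = 9 = 3 × 3, not prime.

q = 5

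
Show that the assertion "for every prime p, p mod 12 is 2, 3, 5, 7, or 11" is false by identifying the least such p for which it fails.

p = 13

For p = 2, 3, 5, 7, 11 the conclusion holds.
p = 13: 13 mod 12 = 1 — not in {2, 3, 5, 7, 11}.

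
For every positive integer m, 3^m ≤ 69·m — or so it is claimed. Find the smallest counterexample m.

For m = 1, 2, 3, 4, 5 the conclusion holds.
m = 6: 3^m = 729 and 69·m = 414, so 729 > 414.
Hence m = 6 is a counterexample.

m = 6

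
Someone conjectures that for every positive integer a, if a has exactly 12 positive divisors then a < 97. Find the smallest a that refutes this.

a = 108

The first 5 eligible values, up to a = 96, all satisfy the conclusion.
a = 108: τ(108) = 12; 108 ≥ 97.
Hence a = 108 is a counterexample.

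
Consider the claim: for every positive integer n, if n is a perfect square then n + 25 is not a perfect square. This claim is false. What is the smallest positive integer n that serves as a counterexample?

A counterexample is any positive integer n such that n is a perfect square but n + 25 is a perfect square; we check each in order.
For n = 1, 4, 9, 16, …, 81, 100, 121 the conclusion holds.
n = 144: 144 = 12² and 144 + 25 = 169 = 13².

n = 144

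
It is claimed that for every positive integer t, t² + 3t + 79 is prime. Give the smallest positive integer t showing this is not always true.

A counterexample is any positive integer t such that t² + 3t + 79 is not prime; we check each in order.
The first 4 eligible values, up to t = 4, all satisfy the conclusion.
t = 5: t² + 3t + 79 = 119 = 7 × 17, composite.
So t = 5 is the smallest counterexample.

t = 5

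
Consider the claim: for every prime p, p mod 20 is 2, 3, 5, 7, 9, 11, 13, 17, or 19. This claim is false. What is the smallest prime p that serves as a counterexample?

p = 41

The first 12 eligible values, up to p = 37, all satisfy the conclusion.
p = 41: 41 mod 20 = 1 — not in {2, 3, 5, 7, 9, 11, 13, 17, 19}.
Thus p = 41 disproves the claim, and no smaller p works.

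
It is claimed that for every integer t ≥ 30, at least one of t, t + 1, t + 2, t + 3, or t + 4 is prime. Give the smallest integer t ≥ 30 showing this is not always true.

t = 30: 31 is prime.
t = 31: 31 is prime.
t = 32: 32 = 2 × 16; 33 = 3 × 11; 34 = 2 × 17; 35 = 5 × 7; 36 = 2 × 18 — all composite.
So t = 32 is the smallest counterexample.

t = 32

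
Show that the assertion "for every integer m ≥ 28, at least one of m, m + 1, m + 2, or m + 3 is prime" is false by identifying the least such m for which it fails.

m = 32

Check each integer m ≥ 28 in order until m, m + 1, m + 2, m + 3 are all composite.
For m = 28, 29, 30, 31 the conclusion holds.
m = 32: 32 = 2 × 16; 33 = 3 × 11; 34 = 2 × 17; 35 = 5 × 7 — all composite.
Hence m = 32 is a counterexample.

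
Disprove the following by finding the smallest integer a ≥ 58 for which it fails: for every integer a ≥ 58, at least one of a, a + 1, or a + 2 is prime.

We need the least integer a ≥ 58 for which a, a + 1, a + 2 are all composite.
For a = 58, 59, 60, 61 the conclusion holds.
a = 62: 62 = 2 × 31; 63 = 3 × 21; 64 = 2 × 32 — all composite.
So a = 62 is the smallest counterexample.

a = 62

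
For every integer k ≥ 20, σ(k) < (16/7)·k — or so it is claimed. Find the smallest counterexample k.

k = 24

A counterexample is any integer k ≥ 20 such that the claim fails; we check each in order.
The first 4 eligible values, up to k = 23, all satisfy the conclusion.
k = 24: σ(24) = 60; 60 ≥ 384/7.
Hence k = 24 is a counterexample.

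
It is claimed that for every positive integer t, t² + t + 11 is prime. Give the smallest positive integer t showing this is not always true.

t = 10

A counterexample is any positive integer t such that t² + t + 11 is not prime; we check each in order.
For t = 1, 2, 3, 4, 5, 6, 7, 8, 9 the conclusion holds.
t = 10: t² + t + 11 = 121 = 11 × 11, composite.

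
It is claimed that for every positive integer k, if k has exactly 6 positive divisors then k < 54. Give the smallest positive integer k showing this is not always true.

A counterexample is any positive integer k such that k has exactly 6 positive divisors but the claim fails; we check each in order.
The first 9 eligible values, up to k = 52, all satisfy the conclusion.
k = 63: τ(63) = 6; 63 ≥ 54.

k = 63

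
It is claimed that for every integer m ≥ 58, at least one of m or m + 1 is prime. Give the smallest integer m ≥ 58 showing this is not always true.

m = 58: 59 is prime.
m = 59: 59 is prime.
m = 60: 61 is prime.
m = 61: 61 is prime.
m = 62: 62 = 2 × 31; 63 = 3 × 21 — both composite.
Thus m = 62 disproves the claim, and no smaller m works.

m = 62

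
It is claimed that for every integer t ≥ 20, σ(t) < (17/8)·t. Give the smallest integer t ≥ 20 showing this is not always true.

Check each integer t ≥ 20 in order until the claim fails.
t = 20: σ(20) = 42; 42 < 85/2.
t = 21: σ(21) = 32; 32 < 357/8.
t = 22: σ(22) = 36; 36 < 187/4.
t = 23: σ(23) = 24; 24 < 391/8.
t = 24: σ(24) = 60; 60 ≥ 51.

t = 24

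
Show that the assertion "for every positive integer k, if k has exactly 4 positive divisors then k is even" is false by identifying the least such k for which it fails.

k = 15

We need the least positive integer k for which k has exactly 4 positive divisors but k is odd.
The first 4 eligible values, up to k = 14, all satisfy the conclusion.
k = 15: divisors of 15: 1, 3, 5, 15; 15 is odd.
Hence k = 15 is a counterexample.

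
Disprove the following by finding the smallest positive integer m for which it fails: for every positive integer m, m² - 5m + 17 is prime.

We need the least positive integer m for which m² - 5m + 17 is not prime.
The first 12 eligible values, up to m = 12, all satisfy the conclusion.
m = 13: m² - 5m + 17 = 121 = 11 × 11, composite.

m = 13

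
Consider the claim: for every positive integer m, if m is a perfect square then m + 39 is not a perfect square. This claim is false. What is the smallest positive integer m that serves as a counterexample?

For m = 1, 4, 9, 16 the conclusion holds.
m = 25: 25 = 5² and 25 + 39 = 64 = 8².

m = 25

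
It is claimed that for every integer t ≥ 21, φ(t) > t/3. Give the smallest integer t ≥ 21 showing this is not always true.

t = 24

t = 21: φ(21) = 12 and 21/3 = 7, so φ(21) > 21/3.
t = 22: φ(22) = 10 and 22/3 = 22/3, so φ(22) > 22/3.
t = 23: φ(23) = 22 and 23/3 = 23/3, so φ(23) > 23/3.
t = 24: φ(24) = 8 and 24/3 = 8, so φ(24) ≤ 24/3.
So t = 24 is the smallest counterexample.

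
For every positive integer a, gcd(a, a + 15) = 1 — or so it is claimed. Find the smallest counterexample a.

Check each positive integer a in order until gcd(a, a + 15) > 1.
a = 1: gcd(1, 16) = 1.
a = 2: gcd(2, 17) = 1.
a = 3: gcd(3, 18) = 3.

a = 3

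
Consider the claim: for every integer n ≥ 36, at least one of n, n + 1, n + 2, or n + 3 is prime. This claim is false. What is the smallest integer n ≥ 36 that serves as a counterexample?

n = 48

Check each integer n ≥ 36 in order until n, n + 1, n + 2, n + 3 are all composite.
For n = 36, 37, 38, 39, …, 45, 46, 47 the conclusion holds.
n = 48: 48 = 2 × 24; 49 = 7 × 7; 50 = 2 × 25; 51 = 3 × 17 — all composite.
Hence n = 48 is a counterexample.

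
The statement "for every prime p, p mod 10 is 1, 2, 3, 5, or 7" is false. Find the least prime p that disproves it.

For p = 2, 3, 5, 7, 11, 13, 17 the conclusion holds.
p = 19: 19 mod 10 = 9 — not in {1, 2, 3, 5, 7}.

p = 19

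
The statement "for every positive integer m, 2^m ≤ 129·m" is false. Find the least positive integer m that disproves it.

A counterexample is any positive integer m such that 2^m > 129·m; we check each in order.
For m = 1, 2, 3, 4, 5, 6, 7, 8, 9, 10 the conclusion holds.
m = 11: 2^m = 2048 and 129·m = 1419, so 2048 > 1419.
Hence m = 11 is a counterexample.

m = 11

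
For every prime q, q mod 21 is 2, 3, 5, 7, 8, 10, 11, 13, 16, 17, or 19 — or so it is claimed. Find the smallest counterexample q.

q = 41

Check each prime q in order until the claim fails.
The first 12 eligible values, up to q = 37, all satisfy the conclusion.
q = 41: 41 mod 21 = 20 — not in {2, 3, 5, 7, 8, 10, 11, 13, 16, 17, 19}.
Thus q = 41 disproves the claim, and no smaller q works.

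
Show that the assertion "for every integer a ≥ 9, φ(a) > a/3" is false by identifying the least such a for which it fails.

a = 12

A counterexample is any integer a ≥ 9 such that the claim fails; we check each in order.
a = 9: φ(9) = 6 and 9/3 = 3, so φ(9) > 9/3.
a = 10: φ(10) = 4 and 10/3 = 10/3, so φ(10) > 10/3.
a = 11: φ(11) = 10 and 11/3 = 11/3, so φ(11) > 11/3.
a = 12: φ(12) = 4 and 12/3 = 4, so φ(12) ≤ 12/3.
So a = 12 is the smallest counterexample.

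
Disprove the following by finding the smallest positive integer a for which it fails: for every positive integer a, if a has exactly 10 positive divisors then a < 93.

a = 112

a = 48: τ(48) = 10; 48 < 93.
a = 80: τ(80) = 10; 80 < 93.
a = 112: τ(112) = 10; 112 ≥ 93.
Thus a = 112 disproves the claim, and no smaller a works.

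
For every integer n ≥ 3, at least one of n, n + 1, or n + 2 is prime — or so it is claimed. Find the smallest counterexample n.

Check each integer n ≥ 3 in order until n, n + 1, n + 2 are all composite.
n = 3: 3 is prime.
n = 4: 5 is prime.
n = 5: 5 is prime.
n = 6: 7 is prime.
n = 7: 7 is prime.
n = 8: 8 = 2 × 4; 9 = 3 × 3; 10 = 2 × 5 — all composite.

n = 8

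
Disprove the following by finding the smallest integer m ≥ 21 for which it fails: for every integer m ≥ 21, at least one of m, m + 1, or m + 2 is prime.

We need the least integer m ≥ 21 for which m, m + 1, m + 2 are all composite.
m = 21: 23 is prime.
m = 22: 23 is prime.
m = 23: 23 is prime.
m = 24: 24 = 2 × 12; 25 = 5 × 5; 26 = 2 × 13 — all composite.

m = 24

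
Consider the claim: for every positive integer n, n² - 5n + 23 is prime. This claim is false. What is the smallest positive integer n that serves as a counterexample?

n = 19

For n = 1, 2, 3, 4, …, 16, 17, 18 the conclusion holds.
n = 19: n² - 5n + 23 = 289 = 17 × 17, composite.
Hence n = 19 is a counterexample.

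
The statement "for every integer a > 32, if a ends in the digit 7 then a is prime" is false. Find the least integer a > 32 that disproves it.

a = 37: 37 ends in 7 and is prime.
a = 47: 47 ends in 7 and is prime.
a = 57: 57 ends in 7; 57 = 3 × 19, composite.

a = 57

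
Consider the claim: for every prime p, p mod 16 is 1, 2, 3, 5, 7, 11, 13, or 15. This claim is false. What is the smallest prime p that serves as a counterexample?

The first 12 eligible values, up to p = 37, all satisfy the conclusion.
p = 41: 41 mod 16 = 9 — not in {1, 2, 3, 5, 7, 11, 13, 15}.
Hence p = 41 is a counterexample.

p = 41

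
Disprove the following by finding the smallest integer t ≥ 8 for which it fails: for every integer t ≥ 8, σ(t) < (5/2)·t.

A counterexample is any integer t ≥ 8 such that the claim fails; we check each in order.
For t = 8, 9, 10, 11, …, 21, 22, 23 the conclusion holds.
t = 24: σ(24) = 60; 60 ≥ 60.
So t = 24 is the smallest counterexample.

t = 24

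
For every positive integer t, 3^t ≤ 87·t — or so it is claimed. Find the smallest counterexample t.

t = 6

Check each positive integer t in order until 3^t > 87·t.
For t = 1, 2, 3, 4, 5 the conclusion holds.
t = 6: 3^t = 729 and 87·t = 522, so 729 > 522.
So t = 6 is the smallest counterexample.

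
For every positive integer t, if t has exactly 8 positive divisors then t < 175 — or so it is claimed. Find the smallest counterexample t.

We need the least positive integer t for which t has exactly 8 positive divisors but the claim fails.
The first 25 eligible values, up to t = 174, all satisfy the conclusion.
t = 182: τ(182) = 8; 182 ≥ 175.

t = 182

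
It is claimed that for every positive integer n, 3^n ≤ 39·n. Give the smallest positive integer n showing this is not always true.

n = 5

Check each positive integer n in order until 3^n > 39·n.
For n = 1, 2, 3, 4 the conclusion holds.
n = 5: 3^n = 243 and 39·n = 195, so 243 > 195.
Thus n = 5 disproves the claim, and no smaller n works.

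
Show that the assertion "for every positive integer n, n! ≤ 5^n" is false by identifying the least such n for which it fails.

n = 12

We need the least positive integer n for which n! > 5^n.
The first 11 eligible values, up to n = 11, all satisfy the conclusion.
n = 12: n! = 479001600 and 5^n = 244140625, so 479001600 > 244140625.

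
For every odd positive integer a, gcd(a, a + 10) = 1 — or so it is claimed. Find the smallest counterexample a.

A counterexample is any odd positive integer a such that gcd(a, a + 10) > 1; we check each in order.
For a = 1, 3 the conclusion holds.
a = 5: gcd(5, 15) = 5.

a = 5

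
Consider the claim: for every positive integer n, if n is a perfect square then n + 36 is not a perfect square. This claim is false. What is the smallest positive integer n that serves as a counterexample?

n = 64

n = 1: 1 + 36 = 37, not a perfect square.
n = 4: 4 + 36 = 40, not a perfect square.
n = 9: 9 + 36 = 45, not a perfect square.
n = 16: 16 + 36 = 52, not a perfect square.
n = 25: 25 + 36 = 61, not a perfect square.
n = 36: 36 + 36 = 72, not a perfect square.
n = 49: 49 + 36 = 85, not a perfect square.
n = 64: 64 = 8² and 64 + 36 = 100 = 10².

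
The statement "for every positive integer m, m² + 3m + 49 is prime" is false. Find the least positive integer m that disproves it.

Check each positive integer m in order until m² + 3m + 49 is not prime.
m = 1: m² + 3m + 49 = 53, prime.
m = 2: m² + 3m + 49 = 59, prime.
m = 3: m² + 3m + 49 = 67, prime.
m = 4: m² + 3m + 49 = 77 = 7 × 11, composite.

m = 4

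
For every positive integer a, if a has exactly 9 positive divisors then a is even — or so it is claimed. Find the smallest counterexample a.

A counterexample is any positive integer a such that a has exactly 9 positive divisors but a is odd; we check each in order.
a = 36: divisors of 36: 9 divisors; 36 is even.
a = 100: divisors of 100: 9 divisors; 100 is even.
a = 196: divisors of 196: 9 divisors; 196 is even.
a = 225: divisors of 225: 9 divisors; 225 is odd.

a = 225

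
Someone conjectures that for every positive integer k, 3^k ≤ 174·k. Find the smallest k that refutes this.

k = 7

For k = 1, 2, 3, 4, 5, 6 the conclusion holds.
k = 7: 3^k = 2187 and 174·k = 1218, so 2187 > 1218.
So k = 7 is the smallest counterexample.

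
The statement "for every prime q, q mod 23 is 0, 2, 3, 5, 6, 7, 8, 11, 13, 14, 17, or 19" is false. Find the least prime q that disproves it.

For q = 2, 3, 5, 7, …, 29, 31, 37 the conclusion holds.
q = 41: 41 mod 23 = 18 — not in {0, 2, 3, 5, 6, 7, 8, 11, 13, 14, 17, 19}.

q = 41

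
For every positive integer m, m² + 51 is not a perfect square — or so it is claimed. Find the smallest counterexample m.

m = 7

Check each positive integer m in order until m² + 51 is a perfect square.
For m = 1, 2, 3, 4, 5, 6 the conclusion holds.
m = 7: 7² + 51 = 100 = 10², a perfect square.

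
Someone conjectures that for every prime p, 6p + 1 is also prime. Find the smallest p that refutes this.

p = 19

Check each prime p in order until 6p + 1 is not prime.
For p = 2, 3, 5, 7, 11, 13, 17 the conclusion holds.
p = 19: 6p + 1 = 115 = 5 × 23, not prime.
Thus p = 19 disproves the claim, and no smaller p works.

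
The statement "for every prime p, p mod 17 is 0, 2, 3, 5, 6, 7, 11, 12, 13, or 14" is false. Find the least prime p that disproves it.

Check each prime p in order until the claim fails.
For p = 2, 3, 5, 7, …, 31, 37, 41 the conclusion holds.
p = 43: 43 mod 17 = 9 — not in {0, 2, 3, 5, 6, 7, 11, 12, 13, 14}.
Thus p = 43 disproves the claim, and no smaller p works.

p = 43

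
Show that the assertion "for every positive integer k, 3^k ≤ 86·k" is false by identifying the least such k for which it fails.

k = 6

Check each positive integer k in order until 3^k > 86·k.
The first 5 eligible values, up to k = 5, all satisfy the conclusion.
k = 6: 3^k = 729 and 86·k = 516, so 729 > 516.
So k = 6 is the smallest counterexample.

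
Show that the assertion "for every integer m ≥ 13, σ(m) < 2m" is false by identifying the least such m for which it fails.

A counterexample is any integer m ≥ 13 such that the claim fails; we check each in order.
The first 5 eligible values, up to m = 17, all satisfy the conclusion.
m = 18: σ(18) = 39; 39 ≥ 36.

m = 18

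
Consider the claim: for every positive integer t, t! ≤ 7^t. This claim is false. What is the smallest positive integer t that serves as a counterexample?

Check each positive integer t in order until t! > 7^t.
For t = 1, 2, 3, 4, …, 14, 15, 16 the conclusion holds.
t = 17: t! = 355687428096000 and 7^t = 232630513987207, so 355687428096000 > 232630513987207.

t = 17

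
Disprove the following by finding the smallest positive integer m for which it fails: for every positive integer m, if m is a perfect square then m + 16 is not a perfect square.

m = 9

For m = 1, 4 the conclusion holds.
m = 9: 9 = 3² and 9 + 16 = 25 = 5².
Thus m = 9 disproves the claim, and no smaller m works.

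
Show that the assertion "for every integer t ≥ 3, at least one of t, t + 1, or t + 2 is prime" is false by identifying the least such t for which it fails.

For t = 3, 4, 5, 6, 7 the conclusion holds.
t = 8: 8 = 2 × 4; 9 = 3 × 3; 10 = 2 × 5 — all composite.
So t = 8 is the smallest counterexample.

t = 8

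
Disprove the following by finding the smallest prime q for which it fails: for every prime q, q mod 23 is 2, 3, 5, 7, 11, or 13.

q = 17

Check each prime q in order until the claim fails.
The first 6 eligible values, up to q = 13, all satisfy the conclusion.
q = 17: 17 mod 23 = 17 — not in {2, 3, 5, 7, 11, 13}.
Hence q = 17 is a counterexample.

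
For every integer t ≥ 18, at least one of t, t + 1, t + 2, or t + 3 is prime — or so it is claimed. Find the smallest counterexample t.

t = 24

A counterexample is any integer t ≥ 18 such that t, t + 1, t + 2, t + 3 are all composite; we check each in order.
The first 6 eligible values, up to t = 23, all satisfy the conclusion.
t = 24: 24 = 2 × 12; 25 = 5 × 5; 26 = 2 × 13; 27 = 3 × 9 — all composite.
Thus t = 24 disproves the claim, and no smaller t works.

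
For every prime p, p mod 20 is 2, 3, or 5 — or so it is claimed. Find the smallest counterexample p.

p = 7

A counterexample is any prime p such that the claim fails; we check each in order.
For p = 2, 3, 5 the conclusion holds.
p = 7: 7 mod 20 = 7 — not in {2, 3, 5}.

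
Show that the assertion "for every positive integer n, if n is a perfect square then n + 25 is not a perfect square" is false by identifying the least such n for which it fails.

n = 144

A counterexample is any positive integer n such that n is a perfect square but n + 25 is a perfect square; we check each in order.
For n = 1, 4, 9, 16, …, 81, 100, 121 the conclusion holds.
n = 144: 144 = 12² and 144 + 25 = 169 = 13².
Thus n = 144 disproves the claim, and no smaller n works.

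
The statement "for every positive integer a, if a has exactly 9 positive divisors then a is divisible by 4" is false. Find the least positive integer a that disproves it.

a = 225

A counterexample is any positive integer a such that a has exactly 9 positive divisors but a is not divisible by 4; we check each in order.
a = 36: τ(36) = 9; 36 mod 4 = 0.
a = 100: τ(100) = 9; 100 mod 4 = 0.
a = 196: τ(196) = 9; 196 mod 4 = 0.
a = 225: τ(225) = 9; 225 mod 4 = 1.
Hence a = 225 is a counterexample.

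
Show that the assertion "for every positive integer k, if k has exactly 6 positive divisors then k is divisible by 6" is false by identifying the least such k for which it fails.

k = 20

k = 12: τ(12) = 6; 12 mod 6 = 0.
k = 18: τ(18) = 6; 18 mod 6 = 0.
k = 20: τ(20) = 6; 20 mod 6 = 2.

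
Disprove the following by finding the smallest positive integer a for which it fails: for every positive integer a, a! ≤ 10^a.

A counterexample is any positive integer a such that a! > 10^a; we check each in order.
For a = 1, 2, 3, 4, …, 22, 23, 24 the conclusion holds.
a = 25: a! = 15511210043330985984000000 and 10^a = 10000000000000000000000000, so 15511210043330985984000000 > 10000000000000000000000000.
So a = 25 is the smallest counterexample.

a = 25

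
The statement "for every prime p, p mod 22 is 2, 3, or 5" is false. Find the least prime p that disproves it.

p = 7

Check each prime p in order until the claim fails.
For p = 2, 3, 5 the conclusion holds.
p = 7: 7 mod 22 = 7 — not in {2, 3, 5}.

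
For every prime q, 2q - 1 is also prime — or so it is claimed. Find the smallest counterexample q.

Check each prime q in order until 2q - 1 is not prime.
q = 2: 2q - 1 = 3, prime.
q = 3: 2q - 1 = 5, prime.
q = 5: 2q - 1 = 9 = 3 × 3, not prime.

q = 5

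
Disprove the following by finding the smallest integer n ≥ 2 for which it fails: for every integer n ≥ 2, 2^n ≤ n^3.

For n = 2, 3, 4, 5, 6, 7, 8, 9 the conclusion holds.
n = 10: 2^n = 1024 and n^3 = 1000, so 1024 > 1000.
Hence n = 10 is a counterexample.

n = 10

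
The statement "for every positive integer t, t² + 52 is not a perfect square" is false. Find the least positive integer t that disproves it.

t = 12

A counterexample is any positive integer t such that t² + 52 is a perfect square; we check each in order.
For t = 1, 2, 3, 4, …, 9, 10, 11 the conclusion holds.
t = 12: 12² + 52 = 196 = 14², a perfect square.
Hence t = 12 is a counterexample.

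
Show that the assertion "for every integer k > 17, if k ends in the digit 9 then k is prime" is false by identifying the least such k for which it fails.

Check each integer k > 17 in order until k ends in the digit 9 but k is not prime.
k = 19: 19 ends in 9 and is prime.
k = 29: 29 ends in 9 and is prime.
k = 39: 39 ends in 9; 39 = 3 × 13, composite.

k = 39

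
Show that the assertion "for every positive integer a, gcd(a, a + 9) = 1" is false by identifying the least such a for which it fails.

a = 3

a = 1: gcd(1, 10) = 1.
a = 2: gcd(2, 11) = 1.
a = 3: gcd(3, 12) = 3.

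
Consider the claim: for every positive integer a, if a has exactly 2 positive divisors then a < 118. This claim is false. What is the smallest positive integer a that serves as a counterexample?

A counterexample is any positive integer a such that a has exactly 2 positive divisors but the claim fails; we check each in order.
For a = 2, 3, 5, 7, …, 107, 109, 113 the conclusion holds.
a = 127: τ(127) = 2; 127 ≥ 118.
So a = 127 is the smallest counterexample.

a = 127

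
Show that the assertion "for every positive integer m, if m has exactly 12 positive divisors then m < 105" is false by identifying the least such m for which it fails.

m = 108

We need the least positive integer m for which m has exactly 12 positive divisors but the claim fails.
The first 5 eligible values, up to m = 96, all satisfy the conclusion.
m = 108: τ(108) = 12; 108 ≥ 105.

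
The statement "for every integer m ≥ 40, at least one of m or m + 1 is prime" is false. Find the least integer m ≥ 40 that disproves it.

We need the least integer m ≥ 40 for which m, m + 1 are both composite.
For m = 40, 41, 42, 43 the conclusion holds.
m = 44: 44 = 2 × 22; 45 = 3 × 15 — both composite.
Thus m = 44 disproves the claim, and no smaller m works.

m = 44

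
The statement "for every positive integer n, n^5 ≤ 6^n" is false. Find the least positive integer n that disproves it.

n = 3

We need the least positive integer n for which n^5 > 6^n.
For n = 1, 2 the conclusion holds.
n = 3: n^5 = 243 and 6^n = 216, so 243 > 216.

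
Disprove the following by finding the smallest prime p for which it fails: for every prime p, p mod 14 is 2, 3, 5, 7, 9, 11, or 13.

p = 29

A counterexample is any prime p such that the claim fails; we check each in order.
The first 9 eligible values, up to p = 23, all satisfy the conclusion.
p = 29: 29 mod 14 = 1 — not in {2, 3, 5, 7, 9, 11, 13}.
Thus p = 29 disproves the claim, and no smaller p works.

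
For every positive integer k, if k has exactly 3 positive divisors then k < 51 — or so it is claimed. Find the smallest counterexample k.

Check each positive integer k in order until k has exactly 3 positive divisors but the claim fails.
The first 4 eligible values, up to k = 49, all satisfy the conclusion.
k = 121: τ(121) = 3; 121 ≥ 51.
Hence k = 121 is a counterexample.

k = 121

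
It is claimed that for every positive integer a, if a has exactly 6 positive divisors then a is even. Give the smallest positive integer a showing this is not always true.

Check each positive integer a in order until a has exactly 6 positive divisors but a is odd.
For a = 12, 18, 20, 28, 32, 44 the conclusion holds.
a = 45: divisors of 45: 1, 3, 5, 9, 15, 45; 45 is odd.

a = 45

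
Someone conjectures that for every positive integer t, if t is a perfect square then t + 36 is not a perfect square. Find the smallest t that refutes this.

t = 1: 1 + 36 = 37, not a perfect square.
t = 4: 4 + 36 = 40, not a perfect square.
t = 9: 9 + 36 = 45, not a perfect square.
t = 16: 16 + 36 = 52, not a perfect square.
t = 25: 25 + 36 = 61, not a perfect square.
t = 36: 36 + 36 = 72, not a perfect square.
t = 49: 49 + 36 = 85, not a perfect square.
t = 64: 64 = 8² and 64 + 36 = 100 = 10².

t = 64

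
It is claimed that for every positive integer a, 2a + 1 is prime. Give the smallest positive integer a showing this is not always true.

a = 1: 2a + 1 = 3, prime.
a = 2: 2a + 1 = 5, prime.
a = 3: 2a + 1 = 7, prime.
a = 4: 2a + 1 = 9 = 3 × 3, composite.

a = 4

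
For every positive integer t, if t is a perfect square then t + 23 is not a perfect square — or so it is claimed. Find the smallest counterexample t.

A counterexample is any positive integer t such that t is a perfect square but t + 23 is a perfect square; we check each in order.
For t = 1, 4, 9, 16, 25, 36, 49, 64, 81, 100 the conclusion holds.
t = 121: 121 = 11² and 121 + 23 = 144 = 12².

t = 121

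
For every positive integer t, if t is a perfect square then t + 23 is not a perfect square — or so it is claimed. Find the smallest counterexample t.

t = 121

For t = 1, 4, 9, 16, 25, 36, 49, 64, 81, 100 the conclusion holds.
t = 121: 121 = 11² and 121 + 23 = 144 = 12².
Thus t = 121 disproves the claim, and no smaller t works.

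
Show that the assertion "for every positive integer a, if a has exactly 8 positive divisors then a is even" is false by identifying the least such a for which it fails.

a = 105

Check each positive integer a in order until a has exactly 8 positive divisors but a is odd.
For a = 24, 30, 40, 42, …, 88, 102, 104 the conclusion holds.
a = 105: divisors of 105: 1, 3, 5, 7, 15, 21, 35, 105; 105 is odd.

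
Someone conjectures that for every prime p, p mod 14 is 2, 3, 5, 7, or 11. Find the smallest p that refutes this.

p = 13

A counterexample is any prime p such that the claim fails; we check each in order.
p = 2: 2 mod 14 = 2.
p = 3: 3 mod 14 = 3.
p = 5: 5 mod 14 = 5.
p = 7: 7 mod 14 = 7.
p = 11: 11 mod 14 = 11.
p = 13: 13 mod 14 = 13 — not in {2, 3, 5, 7, 11}.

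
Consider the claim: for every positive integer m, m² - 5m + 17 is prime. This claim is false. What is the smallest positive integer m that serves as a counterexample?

We need the least positive integer m for which m² - 5m + 17 is not prime.
For m = 1, 2, 3, 4, …, 10, 11, 12 the conclusion holds.
m = 13: m² - 5m + 17 = 121 = 11 × 11, composite.
Hence m = 13 is a counterexample.

m = 13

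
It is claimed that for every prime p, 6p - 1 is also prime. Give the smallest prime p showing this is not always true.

We need the least prime p for which 6p - 1 is not prime.
For p = 2, 3, 5, 7 the conclusion holds.
p = 11: 6p - 1 = 65 = 5 × 13, not prime.

p = 11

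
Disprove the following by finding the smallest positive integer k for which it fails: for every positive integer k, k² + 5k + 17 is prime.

k = 1: k² + 5k + 17 = 23, prime.
k = 2: k² + 5k + 17 = 31, prime.
k = 3: k² + 5k + 17 = 41, prime.
k = 4: k² + 5k + 17 = 53, prime.
k = 5: k² + 5k + 17 = 67, prime.
k = 6: k² + 5k + 17 = 83, prime.
k = 7: k² + 5k + 17 = 101, prime.
k = 8: k² + 5k + 17 = 121 = 11 × 11, composite.

k = 8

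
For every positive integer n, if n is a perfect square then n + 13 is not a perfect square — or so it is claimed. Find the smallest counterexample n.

n = 36

A counterexample is any positive integer n such that n is a perfect square but n + 13 is a perfect square; we check each in order.
The first 5 eligible values, up to n = 25, all satisfy the conclusion.
n = 36: 36 = 6² and 36 + 13 = 49 = 7².
Hence n = 36 is a counterexample.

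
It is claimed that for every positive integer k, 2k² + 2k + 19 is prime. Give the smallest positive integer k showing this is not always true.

We need the least positive integer k for which 2k² + 2k + 19 is not prime.
For k = 1, 2, 3, 4, …, 15, 16, 17 the conclusion holds.
k = 18: 2k² + 2k + 19 = 703 = 19 × 37, composite.
Hence k = 18 is a counterexample.

k = 18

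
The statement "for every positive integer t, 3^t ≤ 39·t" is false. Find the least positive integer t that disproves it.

Check each positive integer t in order until 3^t > 39·t.
t = 1: 3^t = 3 and 39·t = 39, so 3 ≤ 39.
t = 2: 3^t = 9 and 39·t = 78, so 9 ≤ 78.
t = 3: 3^t = 27 and 39·t = 117, so 27 ≤ 117.
t = 4: 3^t = 81 and 39·t = 156, so 81 ≤ 156.
t = 5: 3^t = 243 and 39·t = 195, so 243 > 195.

t = 5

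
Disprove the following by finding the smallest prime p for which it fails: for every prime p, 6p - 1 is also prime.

A counterexample is any prime p such that 6p - 1 is not prime; we check each in order.
p = 2: 6p - 1 = 11, prime.
p = 3: 6p - 1 = 17, prime.
p = 5: 6p - 1 = 29, prime.
p = 7: 6p - 1 = 41, prime.
p = 11: 6p - 1 = 65 = 5 × 13, not prime.

p = 11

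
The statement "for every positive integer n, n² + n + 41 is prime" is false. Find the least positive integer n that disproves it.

n = 40

A counterexample is any positive integer n such that n² + n + 41 is not prime; we check each in order.
For n = 1, 2, 3, 4, …, 37, 38, 39 the conclusion holds.
n = 40: n² + n + 41 = 1681 = 41 × 41, composite.
So n = 40 is the smallest counterexample.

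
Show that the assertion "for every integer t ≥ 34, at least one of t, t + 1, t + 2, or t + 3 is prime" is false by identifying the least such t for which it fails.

t = 48

We need the least integer t ≥ 34 for which t, t + 1, t + 2, t + 3 are all composite.
For t = 34, 35, 36, 37, …, 45, 46, 47 the conclusion holds.
t = 48: 48 = 2 × 24; 49 = 7 × 7; 50 = 2 × 25; 51 = 3 × 17 — all composite.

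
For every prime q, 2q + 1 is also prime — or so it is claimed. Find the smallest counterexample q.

q = 7

For q = 2, 3, 5 the conclusion holds.
q = 7: 2q + 1 = 15 = 3 × 5, not prime.
So q = 7 is the smallest counterexample.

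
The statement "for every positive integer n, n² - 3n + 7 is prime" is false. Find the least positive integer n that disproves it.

We need the least positive integer n for which n² - 3n + 7 is not prime.
n = 1: n² - 3n + 7 = 5, prime.
n = 2: n² - 3n + 7 = 5, prime.
n = 3: n² - 3n + 7 = 7, prime.
n = 4: n² - 3n + 7 = 11, prime.
n = 5: n² - 3n + 7 = 17, prime.
n = 6: n² - 3n + 7 = 25 = 5 × 5, composite.

n = 6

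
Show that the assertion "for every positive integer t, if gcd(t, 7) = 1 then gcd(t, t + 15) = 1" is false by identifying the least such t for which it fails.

We need the least positive integer t for which gcd(t, 7) = 1 but gcd(t, t + 15) > 1.
t = 1: gcd(1, 16) = 1.
t = 2: gcd(2, 17) = 1.
t = 3: gcd(3, 18) = 3.

t = 3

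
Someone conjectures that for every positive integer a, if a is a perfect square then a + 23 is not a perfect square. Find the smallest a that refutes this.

A counterexample is any positive integer a such that a is a perfect square but a + 23 is a perfect square; we check each in order.
For a = 1, 4, 9, 16, 25, 36, 49, 64, 81, 100 the conclusion holds.
a = 121: 121 = 11² and 121 + 23 = 144 = 12².

a = 121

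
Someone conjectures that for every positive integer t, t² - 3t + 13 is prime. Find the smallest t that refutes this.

t = 12

Check each positive integer t in order until t² - 3t + 13 is not prime.
For t = 1, 2, 3, 4, …, 9, 10, 11 the conclusion holds.
t = 12: t² - 3t + 13 = 121 = 11 × 11, composite.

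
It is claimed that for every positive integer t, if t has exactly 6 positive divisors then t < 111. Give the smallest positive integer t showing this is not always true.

t = 116

We need the least positive integer t for which t has exactly 6 positive divisors but the claim fails.
For t = 12, 18, 20, 28, …, 92, 98, 99 the conclusion holds.
t = 116: τ(116) = 6; 116 ≥ 111.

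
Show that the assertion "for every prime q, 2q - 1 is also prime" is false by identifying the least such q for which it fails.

q = 5

We need the least prime q for which 2q - 1 is not prime.
For q = 2, 3 the conclusion holds.
q = 5: 2q - 1 = 9 = 3 × 3, not prime.
Hence q = 5 is a counterexample.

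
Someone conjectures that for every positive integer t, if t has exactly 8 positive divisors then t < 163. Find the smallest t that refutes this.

t = 165

For t = 24, 30, 40, 42, …, 138, 152, 154 the conclusion holds.
t = 165: τ(165) = 8; 165 ≥ 163.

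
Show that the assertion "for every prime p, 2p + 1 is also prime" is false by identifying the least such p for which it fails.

p = 7

p = 2: 2p + 1 = 5, prime.
p = 3: 2p + 1 = 7, prime.
p = 5: 2p + 1 = 11, prime.
p = 7: 2p + 1 = 15 = 3 × 5, not prime.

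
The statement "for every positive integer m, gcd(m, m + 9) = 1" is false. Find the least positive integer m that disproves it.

For m = 1, 2 the conclusion holds.
m = 3: gcd(3, 12) = 3.
Hence m = 3 is a counterexample.

m = 3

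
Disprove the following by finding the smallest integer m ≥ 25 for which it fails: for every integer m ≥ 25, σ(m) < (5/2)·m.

The first 11 eligible values, up to m = 35, all satisfy the conclusion.
m = 36: σ(36) = 91; 91 ≥ 90.

m = 36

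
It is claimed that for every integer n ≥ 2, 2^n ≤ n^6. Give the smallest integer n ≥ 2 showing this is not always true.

n = 30

The first 28 eligible values, up to n = 29, all satisfy the conclusion.
n = 30: 2^n = 1073741824 and n^6 = 729000000, so 1073741824 > 729000000.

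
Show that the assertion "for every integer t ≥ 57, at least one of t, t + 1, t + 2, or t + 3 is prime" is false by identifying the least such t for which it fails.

A counterexample is any integer t ≥ 57 such that t, t + 1, t + 2, t + 3 are all composite; we check each in order.
For t = 57, 58, 59, 60, 61 the conclusion holds.
t = 62: 62 = 2 × 31; 63 = 3 × 21; 64 = 2 × 32; 65 = 5 × 13 — all composite.
Thus t = 62 disproves the claim, and no smaller t works.

t = 62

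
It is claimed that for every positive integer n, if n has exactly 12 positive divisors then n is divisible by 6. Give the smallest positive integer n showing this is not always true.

n = 140

The first 8 eligible values, up to n = 132, all satisfy the conclusion.
n = 140: τ(140) = 12; 140 mod 6 = 2.
Hence n = 140 is a counterexample.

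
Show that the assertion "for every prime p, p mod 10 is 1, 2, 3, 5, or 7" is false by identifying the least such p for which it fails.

We need the least prime p for which the claim fails.
The first 7 eligible values, up to p = 17, all satisfy the conclusion.
p = 19: 19 mod 10 = 9 — not in {1, 2, 3, 5, 7}.

p = 19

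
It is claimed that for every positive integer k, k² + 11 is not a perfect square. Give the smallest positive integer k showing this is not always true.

k = 1: 1² + 11 = 12, not a perfect square.
k = 2: 2² + 11 = 15, not a perfect square.
k = 3: 3² + 11 = 20, not a perfect square.
k = 4: 4² + 11 = 27, not a perfect square.
k = 5: 5² + 11 = 36 = 6², a perfect square.
Hence k = 5 is a counterexample.

k = 5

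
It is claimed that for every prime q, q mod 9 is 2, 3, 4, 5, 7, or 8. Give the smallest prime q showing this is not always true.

q = 2: 2 mod 9 = 2.
q = 3: 3 mod 9 = 3.
q = 5: 5 mod 9 = 5.
q = 7: 7 mod 9 = 7.
q = 11: 11 mod 9 = 2.
q = 13: 13 mod 9 = 4.
q = 17: 17 mod 9 = 8.
q = 19: 19 mod 9 = 1 — not in {2, 3, 4, 5, 7, 8}.
Thus q = 19 disproves the claim, and no smaller q works.

q = 19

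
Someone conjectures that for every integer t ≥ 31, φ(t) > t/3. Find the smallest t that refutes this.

t = 36

Check each integer t ≥ 31 in order until the claim fails.
t = 31: φ(31) = 30 and 31/3 = 31/3, so φ(31) > 31/3.
t = 32: φ(32) = 16 and 32/3 = 32/3, so φ(32) > 32/3.
t = 33: φ(33) = 20 and 33/3 = 11, so φ(33) > 33/3.
t = 34: φ(34) = 16 and 34/3 = 34/3, so φ(34) > 34/3.
t = 35: φ(35) = 24 and 35/3 = 35/3, so φ(35) > 35/3.
t = 36: φ(36) = 12 and 36/3 = 12, so φ(36) ≤ 36/3.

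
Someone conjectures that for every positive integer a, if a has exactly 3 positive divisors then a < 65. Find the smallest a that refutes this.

a = 121

Check each positive integer a in order until a has exactly 3 positive divisors but the claim fails.
The first 4 eligible values, up to a = 49, all satisfy the conclusion.
a = 121: τ(121) = 3; 121 ≥ 65.
So a = 121 is the smallest counterexample.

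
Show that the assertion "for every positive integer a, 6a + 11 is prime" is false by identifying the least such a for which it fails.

We need the least positive integer a for which 6a + 11 is not prime.
For a = 1, 2, 3 the conclusion holds.
a = 4: 6a + 11 = 35 = 5 × 7, composite.
Thus a = 4 disproves the claim, and no smaller a works.

a = 4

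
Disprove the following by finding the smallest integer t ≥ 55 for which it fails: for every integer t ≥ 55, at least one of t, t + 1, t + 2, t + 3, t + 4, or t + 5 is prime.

We need the least integer t ≥ 55 for which t, t + 1, t + 2, t + 3, t + 4, t + 5 are all composite.
For t = 55, 56, 57, 58, …, 87, 88, 89 the conclusion holds.
t = 90: 90 = 2 × 45; 91 = 7 × 13; 92 = 2 × 46; 93 = 3 × 31; 94 = 2 × 47; 95 = 5 × 19 — all composite.

t = 90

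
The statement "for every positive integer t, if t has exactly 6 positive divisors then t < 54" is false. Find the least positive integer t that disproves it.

t = 63

For t = 12, 18, 20, 28, 32, 44, 45, 50, 52 the conclusion holds.
t = 63: τ(63) = 6; 63 ≥ 54.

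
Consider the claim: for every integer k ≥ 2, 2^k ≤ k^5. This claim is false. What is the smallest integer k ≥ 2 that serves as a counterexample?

k = 23

We need the least integer k ≥ 2 for which 2^k > k^5.
For k = 2, 3, 4, 5, …, 20, 21, 22 the conclusion holds.
k = 23: 2^k = 8388608 and k^5 = 6436343, so 8388608 > 6436343.
Hence k = 23 is a counterexample.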